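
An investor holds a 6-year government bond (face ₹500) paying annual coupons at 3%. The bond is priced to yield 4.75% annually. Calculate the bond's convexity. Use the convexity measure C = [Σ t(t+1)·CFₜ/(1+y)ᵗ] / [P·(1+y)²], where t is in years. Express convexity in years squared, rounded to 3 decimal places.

34.527

With y = 0.0475:
  t   CF        PV=CF/(1+0.0475)^t    t·PV        t(t+1)·PV
  1        15.00        14.3198        14.3198          28.6396
  2        15.00        13.6705        27.3409          82.0228
  3        15.00        13.0506        39.1517         156.6067
  4        15.00        12.4588        49.8351         249.1754
  5        15.00        11.8938        59.4691         356.8144
  6       515.00       389.8370     2,339.0219      16,373.1534
  Σ                    455.2304     2,529.1385      17,246.4122
P = 455.2304.
Convexity = Σ t(t+1)·PV / [P·(1+y)²] = 17,246.4122 / (455.2304 × 1.097256) = 34.52705.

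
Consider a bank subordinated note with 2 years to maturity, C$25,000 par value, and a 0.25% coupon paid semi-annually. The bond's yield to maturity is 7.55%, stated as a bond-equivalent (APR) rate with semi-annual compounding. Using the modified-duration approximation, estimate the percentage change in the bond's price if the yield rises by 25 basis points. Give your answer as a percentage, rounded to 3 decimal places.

-0.481%

Periodic yield y = 0.03775. Modified duration first:
  t   CF        PV=CF/(1+0.03775)^t    t·PV
  1        31.25        30.1132        30.1132
  2        31.25        29.0178        58.0356
  3        31.25        27.9622        83.8867
  4    25,031.25    21,582.9880    86,331.9521
  Σ                 21,670.0813    86,503.9876
P = 21,670.0813; D_Mac = 3.99186 half-year periods = 1.99593 yrs; D_mod = 1.99593/(1+0.03775) = 1.92333 yrs.
ΔP/P ≈ -D_mod · Δy = -1.92333 × (+0.0025) = -0.004808 = -0.4808%.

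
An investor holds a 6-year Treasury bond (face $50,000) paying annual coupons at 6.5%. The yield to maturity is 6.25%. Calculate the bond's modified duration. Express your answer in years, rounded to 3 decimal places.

4.858 years

Periodic yield y = 0.0625. First find Macaulay duration:
  t   CF        PV=CF/(1+0.0625)^t    t·PV
  1     3,250.00     3,058.8235     3,058.8235
  2     3,250.00     2,878.8927     5,757.7855
  3     3,250.00     2,709.5461     8,128.6383
  4     3,250.00     2,550.1610    10,200.6441
  5     3,250.00     2,400.1516    12,000.7578
  6    53,250.00    37,012.2920   222,073.7520
  Σ                 50,609.8670   261,220.4013
P = 50,609.8670; Macaulay duration = 261,220.4013 / 50,609.8670 = 5.16145 years.
Modified duration = D_Mac / (1 + y) = 5.16145 / 1.0625 = 4.85784 years.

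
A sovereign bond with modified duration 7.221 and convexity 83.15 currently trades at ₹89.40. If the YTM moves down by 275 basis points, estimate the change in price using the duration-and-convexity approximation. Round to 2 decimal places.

+₹20.56

Duration effect: -D_mod·Δy = -7.221 × (-0.0275) = +0.1985775
Convexity effect: ½·C·(Δy)² = 0.5 × 83.15 × (-0.0275)² = +0.03144109375
ΔP/P ≈ +0.1985775 + 0.03144109375 = +0.23001859375
ΔP ≈ 89.40 × (+0.23001859375) = +20.56366228125.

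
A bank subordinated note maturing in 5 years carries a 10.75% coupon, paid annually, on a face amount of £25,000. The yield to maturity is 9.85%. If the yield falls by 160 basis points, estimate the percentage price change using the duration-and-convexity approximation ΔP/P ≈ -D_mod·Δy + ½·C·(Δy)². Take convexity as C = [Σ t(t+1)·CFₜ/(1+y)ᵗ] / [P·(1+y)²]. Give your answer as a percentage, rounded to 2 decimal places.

With y = 0.0985:
  t   CF        PV=CF/(1+0.0985)^t    t·PV        t(t+1)·PV
  1     2,687.50     2,446.5180     2,446.5180       4,893.0360
  2     2,687.50     2,227.1443     4,454.2885      13,362.8656
  3     2,687.50     2,027.4413     6,082.3239      24,329.2956
  4     2,687.50     1,845.6452     7,382.5810      36,912.9049
  5    27,687.50    17,309.4567    86,547.2836     519,283.7017
  Σ                 25,856.2055   106,912.9950     598,781.8038
P = 25,856.2055; D_Mac = 4.13491 yrs; D_mod = 3.76414 yrs; C = 19.19127.
Duration effect: -3.76414 × (-0.016) = +0.060226
Convexity effect: 0.5 × 19.19127 × (-0.016)² = +0.0024565
ΔP/P ≈ +0.060226 + 0.0024565 = +0.062683 = +6.2683%.

+6.27%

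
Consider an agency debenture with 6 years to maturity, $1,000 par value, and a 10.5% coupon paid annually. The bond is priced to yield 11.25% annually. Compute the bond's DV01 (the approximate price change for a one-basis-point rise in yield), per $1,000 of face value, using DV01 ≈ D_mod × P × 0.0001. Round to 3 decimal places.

$0.411

Periodic yield y = 0.1125.
  t   CF        PV=CF/(1+0.1125)^t    t·PV
  1       105.00        94.3820        94.3820
  2       105.00        84.8378       169.6755
  3       105.00        76.2587       228.7760
  4       105.00        68.5471       274.1885
  5       105.00        61.6154       308.0769
  6     1,105.00       582.8572     3,497.1432
  Σ                    968.4982     4,572.2422
P = 968.4982; D_Mac = 4.72096 yrs; D_mod = 4.24356 yrs.
DV01 ≈ 4.24356 × 968.4982 × 0.0001 = 0.410988.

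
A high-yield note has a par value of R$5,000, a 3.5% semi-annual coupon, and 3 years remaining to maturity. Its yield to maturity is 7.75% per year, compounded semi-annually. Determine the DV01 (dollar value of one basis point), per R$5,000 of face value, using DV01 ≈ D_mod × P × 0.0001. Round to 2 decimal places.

R$1.22

Periodic yield y = 0.03875.
  t   CF        PV=CF/(1+0.03875)^t    t·PV
  1        87.50        84.2359        84.2359
  2        87.50        81.0935       162.1870
  3        87.50        78.0683       234.2050
  4        87.50        75.1560       300.6242
  5        87.50        72.3524       361.7619
  6     5,087.50     4,049.8431    24,299.0588
  Σ                  4,440.7493    25,442.0728
P = 4,440.7493; D_Mac = 5.72923 half-year periods = 2.86461 yrs; D_mod = 2.75775 yrs.
DV01 ≈ 2.75775 × 4,440.7493 × 0.0001 = 1.224649.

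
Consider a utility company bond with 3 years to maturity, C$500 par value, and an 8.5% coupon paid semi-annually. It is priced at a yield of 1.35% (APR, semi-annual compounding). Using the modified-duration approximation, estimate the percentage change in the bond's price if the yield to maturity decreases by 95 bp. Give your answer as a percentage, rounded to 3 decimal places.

+2.586%

Periodic yield y = 0.00675. Modified duration first:
  t   CF        PV=CF/(1+0.00675)^t    t·PV
  1        21.25        21.1075        21.1075
  2        21.25        20.9660        41.9320
  3        21.25        20.8254        62.4763
  4        21.25        20.6858        82.7432
  5        21.25        20.5471       102.7355
  6       521.25       500.6293     3,003.7756
  Σ                    604.7611     3,314.7702
P = 604.7611; D_Mac = 5.48112 half-year periods = 2.74056 yrs; D_mod = 2.74056/(1+0.00675) = 2.72219 yrs.
ΔP/P ≈ -D_mod · Δy = -2.72219 × (-0.0095) = +0.025861 = +2.5861%.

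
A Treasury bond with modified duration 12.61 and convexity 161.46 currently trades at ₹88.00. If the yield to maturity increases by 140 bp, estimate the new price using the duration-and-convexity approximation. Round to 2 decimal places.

Duration effect: -D_mod·Δy = -12.61 × (+0.014) = -0.176540
Convexity effect: ½·C·(Δy)² = 0.5 × 161.46 × (0.014)² = +0.01582308
ΔP/P ≈ -0.176540 + 0.01582308 = -0.16071692
New price ≈ 88.00 × (1 - 0.16071692) = 73.85691104.

₹73.86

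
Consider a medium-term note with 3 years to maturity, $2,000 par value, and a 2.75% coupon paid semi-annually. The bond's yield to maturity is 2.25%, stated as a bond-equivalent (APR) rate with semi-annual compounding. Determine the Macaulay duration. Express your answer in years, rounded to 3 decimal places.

Periodic yield y = 0.01125. Discount each cash flow and weight by its period:
  t   CF        PV=CF/(1+0.01125)^t    t·PV
  1        27.50        27.1941        27.1941
  2        27.50        26.8915        53.7831
  3        27.50        26.5924        79.7771
  4        27.50        26.2965       105.1861
  5        27.50        26.0040       130.0200
  6     2,027.50     1,895.8748    11,375.2488
  Σ                  2,028.8533    11,771.2092
Price P = Σ PV = 2,028.8533.
Macaulay duration = Σ(t·PV) / P = 11,771.2092 / 2,028.8533 = 5.80190 half-year periods.
In years: 5.80190 / 2 = 2.90095 years.

2.901 years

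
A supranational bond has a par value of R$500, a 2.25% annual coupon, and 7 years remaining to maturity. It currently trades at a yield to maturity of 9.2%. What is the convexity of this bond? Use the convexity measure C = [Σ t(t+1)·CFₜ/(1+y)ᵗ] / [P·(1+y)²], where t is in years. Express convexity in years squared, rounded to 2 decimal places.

With y = 0.092:
  t   CF        PV=CF/(1+0.092)^t    t·PV        t(t+1)·PV
  1        11.25        10.3022        10.3022          20.6044
  2        11.25         9.4342        18.8685          56.6055
  3        11.25         8.6394        25.9183         103.6730
  4        11.25         7.9116        31.6462         158.2311
  5        11.25         7.2450        36.2251         217.3505
  6        11.25         6.6346        39.8078         278.6544
  7       511.25       276.1054     1,932.7376      15,461.9007
  Σ                    326.2724     2,095.5056      16,297.0197
P = 326.2724.
Convexity = Σ t(t+1)·PV / [P·(1+y)²] = 16,297.0197 / (326.2724 × 1.192464) = 41.88732.

41.89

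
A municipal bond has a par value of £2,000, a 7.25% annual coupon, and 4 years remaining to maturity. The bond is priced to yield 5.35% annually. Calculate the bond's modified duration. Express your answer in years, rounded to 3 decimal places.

Periodic yield y = 0.0535. First find Macaulay duration:
  t   CF        PV=CF/(1+0.0535)^t    t·PV
  1       145.00       137.6364       137.6364
  2       145.00       130.6468       261.2937
  3       145.00       124.0122       372.0366
  4     2,145.00     1,741.3623     6,965.4492
  Σ                  2,133.6578     7,736.4159
P = 2,133.6578; Macaulay duration = 7,736.4159 / 2,133.6578 = 3.62589 years.
Modified duration = D_Mac / (1 + y) = 3.62589 / 1.0535 = 3.44176 years.

3.442 years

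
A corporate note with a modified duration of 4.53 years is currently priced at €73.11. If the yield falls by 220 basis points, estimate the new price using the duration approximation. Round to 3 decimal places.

Duration approximation: ΔP/P ≈ -D_mod · Δy = -4.53 × (-0.022) = +0.099660.
New price ≈ 73.11 × (1 + 0.099660) = 80.3961426.

€80.396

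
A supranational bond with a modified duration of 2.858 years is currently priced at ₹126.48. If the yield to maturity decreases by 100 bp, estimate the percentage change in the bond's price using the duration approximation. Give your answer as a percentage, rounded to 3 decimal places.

+2.858%

Duration approximation: ΔP/P ≈ -D_mod · Δy = -2.858 × (-0.01) = +0.028580.
As a percentage: +2.8580%.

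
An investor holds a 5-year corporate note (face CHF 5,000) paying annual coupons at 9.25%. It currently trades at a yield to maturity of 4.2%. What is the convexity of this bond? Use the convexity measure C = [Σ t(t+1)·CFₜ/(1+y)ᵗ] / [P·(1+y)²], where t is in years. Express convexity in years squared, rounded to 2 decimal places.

22.52

With y = 0.042:
  t   CF        PV=CF/(1+0.042)^t    t·PV        t(t+1)·PV
  1       462.50       443.8580       443.8580         887.7159
  2       462.50       425.9673       851.9347       2,555.8040
  3       462.50       408.7978     1,226.3935       4,905.5739
  4       462.50       392.3204     1,569.2815       7,846.4075
  5     5,462.50     4,446.8538    22,234.2692     133,405.6152
  Σ                  6,117.7973    26,325.7368     149,601.1165
P = 6,117.7973.
Convexity = Σ t(t+1)·PV / [P·(1+y)²] = 149,601.1165 / (6,117.7973 × 1.085764) = 22.52186.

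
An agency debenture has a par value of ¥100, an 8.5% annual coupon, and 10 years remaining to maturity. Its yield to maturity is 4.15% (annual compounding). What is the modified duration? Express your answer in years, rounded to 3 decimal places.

7.249 years

Periodic yield y = 0.0415. First find Macaulay duration:
  t   CF        PV=CF/(1+0.0415)^t    t·PV
  1         8.50         8.1613         8.1613
  2         8.50         7.8361        15.6722
  3         8.50         7.5239        22.5716
  4         8.50         7.2241        28.8963
  5         8.50         6.9362        34.6811
  6         8.50         6.6598        39.9590
  7         8.50         6.3945        44.7612
  8         8.50         6.1397        49.1173
  9         8.50         5.8950        53.0552
  10      108.50        72.2499       722.4986
  Σ                    135.0204     1,019.3738
P = 135.0204; Macaulay duration = 1,019.3738 / 135.0204 = 7.54978 years.
Modified duration = D_Mac / (1 + y) = 7.54978 / 1.0415 = 7.24894 years.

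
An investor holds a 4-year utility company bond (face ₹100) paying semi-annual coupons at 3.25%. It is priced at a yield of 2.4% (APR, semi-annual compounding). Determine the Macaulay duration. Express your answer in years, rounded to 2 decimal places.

Periodic yield y = 0.012. Discount each cash flow and weight by its period:
  t   CF        PV=CF/(1+0.012)^t    t·PV
  1        1.625         1.6057         1.6057
  2        1.625         1.5867         3.1734
  3        1.625         1.5679         4.7036
  4        1.625         1.5493         6.1971
  5        1.625         1.5309         7.6546
  6        1.625         1.5128         9.0766
  7        1.625         1.4948        10.4638
  8      101.625        92.3754       739.0034
  Σ                    103.2235       781.8782
Price P = Σ PV = 103.2235.
Macaulay duration = Σ(t·PV) / P = 781.8782 / 103.2235 = 7.57461 half-year periods.
In years: 7.57461 / 2 = 3.78731 years.

3.79 years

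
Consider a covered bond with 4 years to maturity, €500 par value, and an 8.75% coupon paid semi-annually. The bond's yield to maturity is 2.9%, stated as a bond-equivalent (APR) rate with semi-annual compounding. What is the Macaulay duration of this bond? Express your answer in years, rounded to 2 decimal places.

Periodic yield y = 0.0145. Discount each cash flow and weight by its period:
  t   CF        PV=CF/(1+0.0145)^t    t·PV
  1       21.875        21.5623        21.5623
  2       21.875        21.2542        42.5083
  3       21.875        20.9504        62.8511
  4       21.875        20.6509        82.6038
  5       21.875        20.3558       101.7789
  6       21.875        20.0648       120.3891
  7       21.875        19.7781       138.4464
  8      521.875       465.1040     3,720.8321
  Σ                    609.7205     4,290.9720
Price P = Σ PV = 609.7205.
Macaulay duration = Σ(t·PV) / P = 4,290.9720 / 609.7205 = 7.03760 half-year periods.
In years: 7.03760 / 2 = 3.51880 years.

3.52 years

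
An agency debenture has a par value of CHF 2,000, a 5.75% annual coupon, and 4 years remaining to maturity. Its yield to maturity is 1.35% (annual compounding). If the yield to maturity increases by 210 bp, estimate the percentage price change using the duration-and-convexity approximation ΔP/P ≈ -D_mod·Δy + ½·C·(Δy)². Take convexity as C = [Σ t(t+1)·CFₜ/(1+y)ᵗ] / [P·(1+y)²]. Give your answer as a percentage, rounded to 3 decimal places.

With y = 0.0135:
  t   CF        PV=CF/(1+0.0135)^t    t·PV        t(t+1)·PV
  1       115.00       113.4682       113.4682         226.9364
  2       115.00       111.9568       223.9135         671.7406
  3       115.00       110.4655       331.3964       1,325.5858
  4     2,115.00     2,004.5429     8,018.1717      40,090.8584
  Σ                  2,340.4333     8,686.9498      42,315.1211
P = 2,340.4333; D_Mac = 3.71168 yrs; D_mod = 3.66224 yrs; C = 17.60159.
Duration effect: -3.66224 × (+0.021) = -0.076907
Convexity effect: 0.5 × 17.60159 × (0.021)² = +0.0038811
ΔP/P ≈ -0.076907 + 0.0038811 = -0.073026 = -7.3026%.

-7.303%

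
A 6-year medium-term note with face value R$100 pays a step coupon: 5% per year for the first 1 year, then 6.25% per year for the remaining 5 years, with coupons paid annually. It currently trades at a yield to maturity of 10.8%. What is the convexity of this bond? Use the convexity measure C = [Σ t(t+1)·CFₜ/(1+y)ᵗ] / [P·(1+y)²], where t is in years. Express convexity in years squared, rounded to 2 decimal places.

With y = 0.108:
  t   CF        PV=CF/(1+0.108)^t    t·PV        t(t+1)·PV
  1         5.00         4.5126         4.5126           9.0253
  2         6.25         5.0910        10.1819          30.5458
  3         6.25         4.5947        13.7842          55.1369
  4         6.25         4.1469        16.5875          82.9375
  5         6.25         3.7427        18.7133         112.2800
  6       106.25        57.4236       344.5416       2,411.7910
  Σ                     79.5115       408.3212       2,701.7164
P = 79.5115.
Convexity = Σ t(t+1)·PV / [P·(1+y)²] = 2,701.7164 / (79.5115 × 1.227664) = 27.67773.

27.68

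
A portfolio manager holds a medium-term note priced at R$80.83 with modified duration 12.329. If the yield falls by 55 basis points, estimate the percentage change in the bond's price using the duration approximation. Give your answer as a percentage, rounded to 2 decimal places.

+6.78%

Duration approximation: ΔP/P ≈ -D_mod · Δy = -12.329 × (-0.0055) = +0.0678095.
As a percentage: +6.78095%.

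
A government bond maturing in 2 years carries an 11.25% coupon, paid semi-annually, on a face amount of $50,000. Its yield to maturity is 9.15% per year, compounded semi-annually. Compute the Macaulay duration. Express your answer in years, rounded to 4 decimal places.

Periodic yield y = 0.04575. Discount each cash flow and weight by its period:
  t   CF        PV=CF/(1+0.04575)^t    t·PV
  1     2,812.50     2,689.4573     2,689.4573
  2     2,812.50     2,571.7976     5,143.5952
  3     2,812.50     2,459.2853     7,377.8559
  4    52,812.50    44,159.6104   176,638.4417
  Σ                 51,880.1506   191,849.3500
Price P = Σ PV = 51,880.1506.
Macaulay duration = Σ(t·PV) / P = 191,849.3500 / 51,880.1506 = 3.69793 half-year periods.
In years: 3.69793 / 2 = 1.84897 years.

1.8490 years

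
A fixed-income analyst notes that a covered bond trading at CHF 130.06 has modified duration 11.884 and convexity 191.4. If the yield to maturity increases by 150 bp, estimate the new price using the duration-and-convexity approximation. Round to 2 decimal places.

Duration effect: -D_mod·Δy = -11.884 × (+0.015) = -0.178260
Convexity effect: ½·C·(Δy)² = 0.5 × 191.4 × (0.015)² = +0.0215325
ΔP/P ≈ -0.178260 + 0.0215325 = -0.1567275
New price ≈ 130.06 × (1 - 0.1567275) = 109.67602135.

CHF 109.68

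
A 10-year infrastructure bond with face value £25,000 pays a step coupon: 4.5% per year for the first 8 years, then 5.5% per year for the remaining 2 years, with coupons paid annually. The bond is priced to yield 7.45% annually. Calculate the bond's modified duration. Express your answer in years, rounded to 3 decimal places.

Periodic yield y = 0.0745. First find Macaulay duration:
  t   CF        PV=CF/(1+0.0745)^t    t·PV
  1     1,125.00     1,046.9986     1,046.9986
  2     1,125.00       974.4054     1,948.8108
  3     1,125.00       906.8454     2,720.5363
  4     1,125.00       843.9697     3,375.8787
  5     1,125.00       785.4534     3,927.2670
  6     1,125.00       730.9943     4,385.9659
  7     1,125.00       680.3111     4,762.1780
  8     1,125.00       633.1421     5,065.1365
  9     1,375.00       720.1864     6,481.6777
  10   26,375.00    12,856.6633   128,566.6329
  Σ                 20,178.9697   162,281.0823
P = 20,178.9697; Macaulay duration = 162,281.0823 / 20,178.9697 = 8.04209 years.
Modified duration = D_Mac / (1 + y) = 8.04209 / 1.0745 = 7.48449 years.

7.484 years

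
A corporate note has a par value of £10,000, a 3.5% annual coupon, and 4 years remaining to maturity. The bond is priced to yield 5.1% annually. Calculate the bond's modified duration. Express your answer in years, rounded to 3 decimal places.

Periodic yield y = 0.051. First find Macaulay duration:
  t   CF        PV=CF/(1+0.051)^t    t·PV
  1       350.00       333.0162       333.0162
  2       350.00       316.8565       633.7130
  3       350.00       301.4810       904.4429
  4    10,350.00     8,482.6097    33,930.4389
  Σ                  9,433.9634    35,801.6109
P = 9,433.9634; Macaulay duration = 35,801.6109 / 9,433.9634 = 3.79497 years.
Modified duration = D_Mac / (1 + y) = 3.79497 / 1.051 = 3.61082 years.

3.611 years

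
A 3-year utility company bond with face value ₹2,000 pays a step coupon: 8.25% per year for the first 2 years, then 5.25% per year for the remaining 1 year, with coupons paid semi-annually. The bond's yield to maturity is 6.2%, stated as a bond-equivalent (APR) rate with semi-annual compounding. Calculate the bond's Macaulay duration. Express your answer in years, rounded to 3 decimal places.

Periodic yield y = 0.031. Discount each cash flow and weight by its period:
  t   CF        PV=CF/(1+0.031)^t    t·PV
  1        82.50        80.0194        80.0194
  2        82.50        77.6134       155.2268
  3        82.50        75.2797       225.8391
  4        82.50        73.0162       292.0648
  5        52.50        45.0678       225.3388
  6     2,052.50     1,708.9572    10,253.7429
  Σ                  2,059.9536    11,232.2319
Price P = Σ PV = 2,059.9536.
Macaulay duration = Σ(t·PV) / P = 11,232.2319 / 2,059.9536 = 5.45266 half-year periods.
In years: 5.45266 / 2 = 2.72633 years.

2.726 years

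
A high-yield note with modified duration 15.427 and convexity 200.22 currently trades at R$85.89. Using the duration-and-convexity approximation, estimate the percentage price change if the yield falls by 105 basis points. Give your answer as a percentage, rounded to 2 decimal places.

Duration effect: -D_mod·Δy = -15.427 × (-0.0105) = +0.1619835
Convexity effect: ½·C·(Δy)² = 0.5 × 200.22 × (-0.0105)² = +0.0110371275
ΔP/P ≈ +0.1619835 + 0.0110371275 = +0.1730206275
= +17.30206275%.

+17.30%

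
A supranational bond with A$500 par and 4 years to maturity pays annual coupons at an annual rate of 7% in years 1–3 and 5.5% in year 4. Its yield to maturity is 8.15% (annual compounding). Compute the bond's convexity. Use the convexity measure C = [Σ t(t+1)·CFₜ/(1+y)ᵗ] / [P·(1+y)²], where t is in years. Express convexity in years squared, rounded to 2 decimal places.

14.90

With y = 0.0815:
  t   CF        PV=CF/(1+0.0815)^t    t·PV        t(t+1)·PV
  1        35.00        32.3625        32.3625          64.7249
  2        35.00        29.9237        59.8474         179.5421
  3        35.00        27.6687        83.0060         332.0242
  4       527.50       385.5817     1,542.3266       7,711.6332
  Σ                    475.5365     1,717.5425       8,287.9244
P = 475.5365.
Convexity = Σ t(t+1)·PV / [P·(1+y)²] = 8,287.9244 / (475.5365 × 1.169642) = 14.90078.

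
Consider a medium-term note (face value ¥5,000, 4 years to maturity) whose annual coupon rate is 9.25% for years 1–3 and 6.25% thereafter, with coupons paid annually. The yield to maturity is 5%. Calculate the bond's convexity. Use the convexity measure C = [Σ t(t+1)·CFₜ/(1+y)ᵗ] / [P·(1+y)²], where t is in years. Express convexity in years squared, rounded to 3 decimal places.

With y = 0.05:
  t   CF        PV=CF/(1+0.05)^t    t·PV        t(t+1)·PV
  1       462.50       440.4762       440.4762         880.9524
  2       462.50       419.5011       839.0023       2,517.0068
  3       462.50       399.5249     1,198.5747       4,794.2987
  4     5,312.50     4,370.6069    17,482.4276      87,412.1379
  Σ                  5,630.1091    19,960.4807      95,604.3958
P = 5,630.1091.
Convexity = Σ t(t+1)·PV / [P·(1+y)²] = 95,604.3958 / (5,630.1091 × 1.102500) = 15.40219.

15.402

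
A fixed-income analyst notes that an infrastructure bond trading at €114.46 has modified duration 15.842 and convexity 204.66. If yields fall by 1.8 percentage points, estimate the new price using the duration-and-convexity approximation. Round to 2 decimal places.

Duration effect: -D_mod·Δy = -15.842 × (-0.018) = +0.285156
Convexity effect: ½·C·(Δy)² = 0.5 × 204.66 × (-0.018)² = +0.03315492
ΔP/P ≈ +0.285156 + 0.03315492 = +0.31831092
New price ≈ 114.46 × (1 + 0.31831092) = 150.8938679032.

€150.89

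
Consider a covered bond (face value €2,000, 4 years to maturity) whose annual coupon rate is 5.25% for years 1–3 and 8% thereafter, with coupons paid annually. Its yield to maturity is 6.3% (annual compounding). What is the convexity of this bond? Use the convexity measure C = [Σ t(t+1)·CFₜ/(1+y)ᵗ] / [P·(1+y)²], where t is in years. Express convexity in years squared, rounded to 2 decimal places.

16.00

With y = 0.063:
  t   CF        PV=CF/(1+0.063)^t    t·PV        t(t+1)·PV
  1       105.00        98.7770        98.7770         197.5541
  2       105.00        92.9229       185.8458         557.5374
  3       105.00        87.4157       262.2471       1,048.9886
  4     2,160.00     1,691.6897     6,766.7586      33,833.7931
  Σ                  1,970.8053     7,313.6286      35,637.8731
P = 1,970.8053.
Convexity = Σ t(t+1)·PV / [P·(1+y)²] = 35,637.8731 / (1,970.8053 × 1.129969) = 16.00300.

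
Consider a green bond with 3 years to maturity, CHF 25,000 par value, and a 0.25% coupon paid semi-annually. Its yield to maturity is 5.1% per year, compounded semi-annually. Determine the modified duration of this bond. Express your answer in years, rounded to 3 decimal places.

2.915 years

Periodic yield y = 0.0255. First find Macaulay duration:
  t   CF        PV=CF/(1+0.0255)^t    t·PV
  1        31.25        30.4729        30.4729
  2        31.25        29.7152        59.4304
  3        31.25        28.9763        86.9289
  4        31.25        28.2558       113.0231
  5        31.25        27.5532       137.7659
  6    25,031.25    21,521.3024   129,127.8143
  Σ                 21,666.2758   129,555.4356
P = 21,666.2758; Macaulay duration = 129,555.4356 / 21,666.2758 = 5.97959 half-year periods = 2.98979 years.
Modified duration = D_Mac / (1 + y) = 2.98979 / 1.0255 = 2.91545 years.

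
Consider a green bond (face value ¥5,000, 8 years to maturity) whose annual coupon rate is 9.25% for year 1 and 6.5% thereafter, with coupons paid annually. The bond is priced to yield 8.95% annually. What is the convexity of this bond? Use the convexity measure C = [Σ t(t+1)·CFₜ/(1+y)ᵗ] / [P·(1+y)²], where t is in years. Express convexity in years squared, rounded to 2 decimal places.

With y = 0.0895:
  t   CF        PV=CF/(1+0.0895)^t    t·PV        t(t+1)·PV
  1       462.50       424.5067       424.5067         849.0133
  2       325.00       273.7971       547.5943       1,642.7828
  3       325.00       251.3053       753.9159       3,015.6637
  4       325.00       230.6611       922.6445       4,613.2227
  5       325.00       211.7128     1,058.5642       6,351.3851
  6       325.00       194.3211     1,165.9266       8,161.4861
  7       325.00       178.3581     1,248.5064       9,988.0509
  8     5,325.00     2,682.2653    21,458.1226     193,123.1035
  Σ                  4,446.9275    27,579.7811     227,744.7079
P = 4,446.9275.
Convexity = Σ t(t+1)·PV / [P·(1+y)²] = 227,744.7079 / (4,446.9275 × 1.187010) = 43.14533.

43.15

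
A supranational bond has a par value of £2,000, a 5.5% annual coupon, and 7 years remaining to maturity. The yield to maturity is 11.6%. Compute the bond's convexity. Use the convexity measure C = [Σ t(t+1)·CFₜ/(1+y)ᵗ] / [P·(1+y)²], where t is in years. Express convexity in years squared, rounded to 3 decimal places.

With y = 0.116:
  t   CF        PV=CF/(1+0.116)^t    t·PV        t(t+1)·PV
  1       110.00        98.5663        98.5663         197.1326
  2       110.00        88.3211       176.6421         529.9264
  3       110.00        79.1407       237.4222         949.6889
  4       110.00        70.9146       283.6586       1,418.2928
  5       110.00        63.5436       317.7179       1,906.3075
  6       110.00        56.9387       341.6322       2,391.4252
  7     2,110.00       978.6628     6,850.6398      54,805.1184
  Σ                  1,436.0879     8,306.2791      62,197.8918
P = 1,436.0879.
Convexity = Σ t(t+1)·PV / [P·(1+y)²] = 62,197.8918 / (1,436.0879 × 1.245456) = 34.77493.

34.775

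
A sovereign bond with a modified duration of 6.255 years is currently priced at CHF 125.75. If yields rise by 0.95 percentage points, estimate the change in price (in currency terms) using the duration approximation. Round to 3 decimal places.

Duration approximation: ΔP/P ≈ -D_mod · Δy = -6.255 × (+0.0095) = -0.0594225.
ΔP ≈ 125.75 × (-0.0594225) = -7.472379375.

-CHF 7.472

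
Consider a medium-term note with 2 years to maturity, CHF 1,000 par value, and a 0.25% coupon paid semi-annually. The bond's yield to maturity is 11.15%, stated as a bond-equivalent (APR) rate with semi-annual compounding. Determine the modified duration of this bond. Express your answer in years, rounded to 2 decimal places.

1.89 years

Periodic yield y = 0.05575. First find Macaulay duration:
  t   CF        PV=CF/(1+0.05575)^t    t·PV
  1         1.25         1.1840         1.1840
  2         1.25         1.1215         2.2429
  3         1.25         1.0623         3.1868
  4     1,001.25       805.9316     3,223.7263
  Σ                    809.2993     3,230.3400
P = 809.2993; Macaulay duration = 3,230.3400 / 809.2993 = 3.99153 half-year periods = 1.99576 years.
Modified duration = D_Mac / (1 + y) = 1.99576 / 1.05575 = 1.89038 years.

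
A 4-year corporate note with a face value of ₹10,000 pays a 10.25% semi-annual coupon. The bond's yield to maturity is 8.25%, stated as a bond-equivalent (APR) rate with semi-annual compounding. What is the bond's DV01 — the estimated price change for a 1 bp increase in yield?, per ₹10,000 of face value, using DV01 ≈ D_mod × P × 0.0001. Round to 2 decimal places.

Periodic yield y = 0.04125.
  t   CF        PV=CF/(1+0.04125)^t    t·PV
  1       512.50       492.1969       492.1969
  2       512.50       472.6981       945.3962
  3       512.50       453.9717     1,361.9152
  4       512.50       435.9873     1,743.9491
  5       512.50       418.7153     2,093.5763
  6       512.50       402.1275     2,412.7651
  7       512.50       386.1969     2,703.3782
  8    10,512.50     7,607.9192    60,863.3539
  Σ                 10,669.8129    72,616.5309
P = 10,669.8129; D_Mac = 6.80579 half-year periods = 3.40290 yrs; D_mod = 3.26809 yrs.
DV01 ≈ 3.26809 × 10,669.8129 × 0.0001 = 3.486988.

₹3.49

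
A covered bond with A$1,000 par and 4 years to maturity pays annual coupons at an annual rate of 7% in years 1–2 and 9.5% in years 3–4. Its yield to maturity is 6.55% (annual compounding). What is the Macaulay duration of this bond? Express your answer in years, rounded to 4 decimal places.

Periodic yield y = 0.0655. Discount each cash flow and weight by its year:
  t   CF        PV=CF/(1+0.0655)^t    t·PV
  1        70.00        65.6969        65.6969
  2        70.00        61.6582       123.3165
  3        95.00        78.5350       235.6050
  4     1,095.00       849.5722     3,398.2889
  Σ                  1,055.4623     3,822.9072
Price P = Σ PV = 1,055.4623.
Macaulay duration = Σ(t·PV) / P = 3,822.9072 / 1,055.4623 = 3.62202 years.

3.6220 years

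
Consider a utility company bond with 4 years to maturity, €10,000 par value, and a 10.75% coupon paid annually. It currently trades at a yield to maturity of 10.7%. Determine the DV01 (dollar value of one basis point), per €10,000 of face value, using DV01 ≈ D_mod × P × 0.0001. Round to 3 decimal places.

€3.126

Periodic yield y = 0.107.
  t   CF        PV=CF/(1+0.107)^t    t·PV
  1     1,075.00       971.0930       971.0930
  2     1,075.00       877.2295     1,754.4590
  3     1,075.00       792.4386     2,377.3157
  4    11,075.00     7,374.8510    29,499.4041
  Σ                 10,015.6121    34,602.2718
P = 10,015.6121; D_Mac = 3.45483 yrs; D_mod = 3.12090 yrs.
DV01 ≈ 3.12090 × 10,015.6121 × 0.0001 = 3.125770.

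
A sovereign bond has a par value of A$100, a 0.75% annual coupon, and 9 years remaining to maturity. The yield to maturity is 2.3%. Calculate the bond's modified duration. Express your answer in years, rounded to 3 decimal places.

8.518 years

Periodic yield y = 0.023. First find Macaulay duration:
  t   CF        PV=CF/(1+0.023)^t    t·PV
  1         0.75         0.7331         0.7331
  2         0.75         0.7167         1.4333
  3         0.75         0.7005         2.1016
  4         0.75         0.6848         2.7392
  5         0.75         0.6694         3.3470
  6         0.75         0.6543         3.9261
  7         0.75         0.6396         4.4774
  8         0.75         0.6253         5.0020
  9       100.75        82.1040       738.9361
  Σ                     87.5278       762.6958
P = 87.5278; Macaulay duration = 762.6958 / 87.5278 = 8.71376 years.
Modified duration = D_Mac / (1 + y) = 8.71376 / 1.023 = 8.51785 years.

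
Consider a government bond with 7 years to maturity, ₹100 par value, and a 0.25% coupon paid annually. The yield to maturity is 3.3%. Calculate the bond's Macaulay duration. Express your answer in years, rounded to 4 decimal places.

6.9406 years

Periodic yield y = 0.033. Discount each cash flow and weight by its year:
  t   CF        PV=CF/(1+0.033)^t    t·PV
  1         0.25         0.2420         0.2420
  2         0.25         0.2343         0.4686
  3         0.25         0.2268         0.6804
  4         0.25         0.2196         0.8782
  5         0.25         0.2125         1.0627
  6         0.25         0.2057         1.2345
  7       100.25        79.8697       559.0880
  Σ                     81.2106       563.6544
Price P = Σ PV = 81.2106.
Macaulay duration = Σ(t·PV) / P = 563.6544 / 81.2106 = 6.94065 years.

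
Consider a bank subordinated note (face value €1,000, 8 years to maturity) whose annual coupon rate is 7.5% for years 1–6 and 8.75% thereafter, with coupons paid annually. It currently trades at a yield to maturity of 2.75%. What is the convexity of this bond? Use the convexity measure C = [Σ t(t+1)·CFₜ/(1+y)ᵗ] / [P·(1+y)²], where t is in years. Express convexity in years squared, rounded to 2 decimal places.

51.96

With y = 0.0275:
  t   CF        PV=CF/(1+0.0275)^t    t·PV        t(t+1)·PV
  1        75.00        72.9927        72.9927         145.9854
  2        75.00        71.0391       142.0782         426.2347
  3        75.00        69.1378       207.4135         829.6540
  4        75.00        67.2874       269.1497       1,345.7486
  5        75.00        65.4865       327.4327       1,964.5965
  6        75.00        63.7339       382.4032       2,676.8225
  7        87.50        72.3661       506.5628       4,052.5023
  8     1,087.50       875.3357     7,002.6853      63,024.1675
  Σ                  1,357.3793     8,910.7182      74,465.7115
P = 1,357.3793.
Convexity = Σ t(t+1)·PV / [P·(1+y)²] = 74,465.7115 / (1,357.3793 × 1.055756) = 51.96267.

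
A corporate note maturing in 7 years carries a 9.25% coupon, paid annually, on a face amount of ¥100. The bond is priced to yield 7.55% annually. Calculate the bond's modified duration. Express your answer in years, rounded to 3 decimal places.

Periodic yield y = 0.0755. First find Macaulay duration:
  t   CF        PV=CF/(1+0.0755)^t    t·PV
  1         9.25         8.6007         8.6007
  2         9.25         7.9969        15.9938
  3         9.25         7.4355        22.3065
  4         9.25         6.9135        27.6541
  5         9.25         6.4282        32.1410
  6         9.25         5.9769        35.8617
  7       109.25        65.6370       459.4588
  Σ                    108.9887       602.0166
P = 108.9887; Macaulay duration = 602.0166 / 108.9887 = 5.52366 years.
Modified duration = D_Mac / (1 + y) = 5.52366 / 1.0755 = 5.13590 years.

5.136 years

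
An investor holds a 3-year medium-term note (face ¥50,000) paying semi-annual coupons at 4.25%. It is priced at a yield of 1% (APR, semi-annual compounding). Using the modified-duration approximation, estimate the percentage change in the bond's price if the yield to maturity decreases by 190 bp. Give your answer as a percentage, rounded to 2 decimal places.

Periodic yield y = 0.005. Modified duration first:
  t   CF        PV=CF/(1+0.005)^t    t·PV
  1     1,062.50     1,057.2139     1,057.2139
  2     1,062.50     1,051.9542     2,103.9083
  3     1,062.50     1,046.7206     3,140.1617
  4     1,062.50     1,041.5130     4,166.0520
  5     1,062.50     1,036.3313     5,181.6567
  6    51,062.50    49,557.0794   297,342.4761
  Σ                 54,790.8123   312,991.4687
P = 54,790.8123; D_Mac = 5.71248 half-year periods = 2.85624 yrs; D_mod = 2.85624/(1+0.005) = 2.84203 yrs.
ΔP/P ≈ -D_mod · Δy = -2.84203 × (-0.019) = +0.053999 = +5.3999%.

+5.40%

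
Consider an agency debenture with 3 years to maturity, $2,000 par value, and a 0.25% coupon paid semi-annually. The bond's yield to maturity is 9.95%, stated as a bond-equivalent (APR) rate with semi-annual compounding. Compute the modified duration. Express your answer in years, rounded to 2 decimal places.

2.85 years

Periodic yield y = 0.04975. First find Macaulay duration:
  t   CF        PV=CF/(1+0.04975)^t    t·PV
  1         2.50         2.3815         2.3815
  2         2.50         2.2687         4.5373
  3         2.50         2.1611         6.4834
  4         2.50         2.0587         8.2349
  5         2.50         1.9611         9.8057
  6     2,002.50     1,496.4328     8,978.5969
  Σ                  1,507.2640     9,010.0398
P = 1,507.2640; Macaulay duration = 9,010.0398 / 1,507.2640 = 5.97774 half-year periods = 2.98887 years.
Modified duration = D_Mac / (1 + y) = 2.98887 / 1.04975 = 2.84722 years.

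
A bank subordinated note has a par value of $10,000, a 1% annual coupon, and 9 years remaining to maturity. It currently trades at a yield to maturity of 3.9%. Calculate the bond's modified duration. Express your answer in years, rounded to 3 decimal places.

8.272 years

Periodic yield y = 0.039. First find Macaulay duration:
  t   CF        PV=CF/(1+0.039)^t    t·PV
  1       100.00        96.2464        96.2464
  2       100.00        92.6337       185.2674
  3       100.00        89.1566       267.4697
  4       100.00        85.8100       343.2399
  5       100.00        82.5890       412.9451
  6       100.00        79.4889       476.9336
  7       100.00        76.5052       535.5367
  8       100.00        73.6335       589.0682
  9    10,100.00     7,157.8311    64,420.4798
  Σ                  7,833.8944    67,327.1868
P = 7,833.8944; Macaulay duration = 67,327.1868 / 7,833.8944 = 8.59434 years.
Modified duration = D_Mac / (1 + y) = 8.59434 / 1.039 = 8.27175 years.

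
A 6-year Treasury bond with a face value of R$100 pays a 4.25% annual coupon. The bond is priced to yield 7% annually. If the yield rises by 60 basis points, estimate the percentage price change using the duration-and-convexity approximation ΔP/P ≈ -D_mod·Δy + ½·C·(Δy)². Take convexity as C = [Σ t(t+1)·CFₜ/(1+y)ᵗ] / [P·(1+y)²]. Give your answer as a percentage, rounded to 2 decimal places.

-2.96%

With y = 0.07:
  t   CF        PV=CF/(1+0.07)^t    t·PV        t(t+1)·PV
  1         4.25         3.9720         3.9720           7.9439
  2         4.25         3.7121         7.4242          22.2727
  3         4.25         3.4693        10.4078          41.6312
  4         4.25         3.2423        12.9692          64.8461
  5         4.25         3.0302        15.1510          90.9057
  6       104.25        69.4662       416.7971       2,917.5794
  Σ                     86.8920       466.7212       3,145.1791
P = 86.8920; D_Mac = 5.37128 yrs; D_mod = 5.01989 yrs; C = 31.61535.
Duration effect: -5.01989 × (+0.006) = -0.030119
Convexity effect: 0.5 × 31.61535 × (0.006)² = +0.0005691
ΔP/P ≈ -0.030119 + 0.0005691 = -0.029550 = -2.9550%.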